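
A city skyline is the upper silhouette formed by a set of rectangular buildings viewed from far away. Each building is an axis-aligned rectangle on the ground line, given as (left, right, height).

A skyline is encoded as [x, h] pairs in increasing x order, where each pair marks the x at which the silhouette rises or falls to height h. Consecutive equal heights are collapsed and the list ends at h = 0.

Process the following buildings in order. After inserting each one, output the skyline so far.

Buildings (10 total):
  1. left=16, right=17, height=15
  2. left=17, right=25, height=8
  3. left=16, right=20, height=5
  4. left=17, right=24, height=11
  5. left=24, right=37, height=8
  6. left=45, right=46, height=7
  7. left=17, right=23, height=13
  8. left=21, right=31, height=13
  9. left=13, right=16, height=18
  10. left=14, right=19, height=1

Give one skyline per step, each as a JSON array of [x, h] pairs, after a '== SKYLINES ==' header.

== SKYLINES ==
[[16,15],[17,0]]
[[16,15],[17,8],[25,0]]
[[16,15],[17,8],[25,0]]
[[16,15],[17,11],[24,8],[25,0]]
[[16,15],[17,11],[24,8],[37,0]]
[[16,15],[17,11],[24,8],[37,0],[45,7],[46,0]]
[[16,15],[17,13],[23,11],[24,8],[37,0],[45,7],[46,0]]
[[16,15],[17,13],[31,8],[37,0],[45,7],[46,0]]
[[13,18],[16,15],[17,13],[31,8],[37,0],[45,7],[46,0]]
[[13,18],[16,15],[17,13],[31,8],[37,0],[45,7],[46,0]]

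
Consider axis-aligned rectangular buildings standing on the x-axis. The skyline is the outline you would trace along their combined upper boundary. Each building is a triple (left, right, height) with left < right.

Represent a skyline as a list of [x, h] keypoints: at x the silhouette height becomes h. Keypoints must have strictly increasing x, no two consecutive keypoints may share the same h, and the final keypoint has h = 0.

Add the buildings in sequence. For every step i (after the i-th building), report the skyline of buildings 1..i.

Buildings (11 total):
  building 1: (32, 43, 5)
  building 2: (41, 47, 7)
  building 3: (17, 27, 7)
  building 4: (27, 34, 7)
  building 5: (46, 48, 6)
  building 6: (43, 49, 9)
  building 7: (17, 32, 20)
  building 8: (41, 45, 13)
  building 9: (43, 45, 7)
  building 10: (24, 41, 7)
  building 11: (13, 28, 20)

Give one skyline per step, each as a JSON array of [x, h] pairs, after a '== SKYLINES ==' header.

== SKYLINES ==
[[32,5],[43,0]]
[[32,5],[41,7],[47,0]]
[[17,7],[27,0],[32,5],[41,7],[47,0]]
[[17,7],[34,5],[41,7],[47,0]]
[[17,7],[34,5],[41,7],[47,6],[48,0]]
[[17,7],[34,5],[41,7],[43,9],[49,0]]
[[17,20],[32,7],[34,5],[41,7],[43,9],[49,0]]
[[17,20],[32,7],[34,5],[41,13],[45,9],[49,0]]
[[17,20],[32,7],[34,5],[41,13],[45,9],[49,0]]
[[17,20],[32,7],[41,13],[45,9],[49,0]]
[[13,20],[32,7],[41,13],[45,9],[49,0]]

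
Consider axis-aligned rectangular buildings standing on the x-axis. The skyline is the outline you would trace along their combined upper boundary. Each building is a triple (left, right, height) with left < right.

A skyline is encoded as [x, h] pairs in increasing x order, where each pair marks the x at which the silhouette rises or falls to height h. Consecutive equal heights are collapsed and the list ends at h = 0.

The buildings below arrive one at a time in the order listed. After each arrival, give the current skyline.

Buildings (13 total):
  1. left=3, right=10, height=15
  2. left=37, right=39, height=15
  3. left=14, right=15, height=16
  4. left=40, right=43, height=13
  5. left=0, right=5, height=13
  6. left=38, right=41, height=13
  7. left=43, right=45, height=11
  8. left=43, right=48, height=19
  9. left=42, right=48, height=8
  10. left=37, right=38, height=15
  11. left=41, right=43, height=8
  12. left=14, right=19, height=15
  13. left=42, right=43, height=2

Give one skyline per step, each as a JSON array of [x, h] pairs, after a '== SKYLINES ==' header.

== SKYLINES ==
[[3,15],[10,0]]
[[3,15],[10,0],[37,15],[39,0]]
[[3,15],[10,0],[14,16],[15,0],[37,15],[39,0]]
[[3,15],[10,0],[14,16],[15,0],[37,15],[39,0],[40,13],[43,0]]
[[0,13],[3,15],[10,0],[14,16],[15,0],[37,15],[39,0],[40,13],[43,0]]
[[0,13],[3,15],[10,0],[14,16],[15,0],[37,15],[39,13],[43,0]]
[[0,13],[3,15],[10,0],[14,16],[15,0],[37,15],[39,13],[43,11],[45,0]]
[[0,13],[3,15],[10,0],[14,16],[15,0],[37,15],[39,13],[43,19],[48,0]]
[[0,13],[3,15],[10,0],[14,16],[15,0],[37,15],[39,13],[43,19],[48,0]]
[[0,13],[3,15],[10,0],[14,16],[15,0],[37,15],[39,13],[43,19],[48,0]]
[[0,13],[3,15],[10,0],[14,16],[15,0],[37,15],[39,13],[43,19],[48,0]]
[[0,13],[3,15],[10,0],[14,16],[15,15],[19,0],[37,15],[39,13],[43,19],[48,0]]
[[0,13],[3,15],[10,0],[14,16],[15,15],[19,0],[37,15],[39,13],[43,19],[48,0]]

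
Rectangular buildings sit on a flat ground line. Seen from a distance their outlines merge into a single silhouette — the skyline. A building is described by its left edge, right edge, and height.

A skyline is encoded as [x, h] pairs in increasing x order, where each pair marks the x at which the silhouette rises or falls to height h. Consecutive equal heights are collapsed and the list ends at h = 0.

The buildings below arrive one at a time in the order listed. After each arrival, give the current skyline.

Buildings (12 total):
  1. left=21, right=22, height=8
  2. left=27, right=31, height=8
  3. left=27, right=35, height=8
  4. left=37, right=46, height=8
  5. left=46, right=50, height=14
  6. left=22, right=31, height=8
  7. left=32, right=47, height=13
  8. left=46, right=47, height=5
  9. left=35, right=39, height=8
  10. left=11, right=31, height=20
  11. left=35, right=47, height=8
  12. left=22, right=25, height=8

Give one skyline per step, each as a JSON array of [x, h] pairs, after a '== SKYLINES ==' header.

== SKYLINES ==
[[21,8],[22,0]]
[[21,8],[22,0],[27,8],[31,0]]
[[21,8],[22,0],[27,8],[35,0]]
[[21,8],[22,0],[27,8],[35,0],[37,8],[46,0]]
[[21,8],[22,0],[27,8],[35,0],[37,8],[46,14],[50,0]]
[[21,8],[35,0],[37,8],[46,14],[50,0]]
[[21,8],[32,13],[46,14],[50,0]]
[[21,8],[32,13],[46,14],[50,0]]
[[21,8],[32,13],[46,14],[50,0]]
[[11,20],[31,8],[32,13],[46,14],[50,0]]
[[11,20],[31,8],[32,13],[46,14],[50,0]]
[[11,20],[31,8],[32,13],[46,14],[50,0]]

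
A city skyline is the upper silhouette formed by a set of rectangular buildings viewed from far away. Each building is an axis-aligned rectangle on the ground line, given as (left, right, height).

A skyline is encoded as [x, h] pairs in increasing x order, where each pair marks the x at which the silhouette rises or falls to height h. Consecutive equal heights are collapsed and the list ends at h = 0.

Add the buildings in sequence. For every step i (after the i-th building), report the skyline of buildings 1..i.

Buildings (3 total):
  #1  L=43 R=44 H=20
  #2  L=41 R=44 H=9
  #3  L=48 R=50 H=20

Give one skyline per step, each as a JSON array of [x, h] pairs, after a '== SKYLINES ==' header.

== SKYLINES ==
[[43,20],[44,0]]
[[41,9],[43,20],[44,0]]
[[41,9],[43,20],[44,0],[48,20],[50,0]]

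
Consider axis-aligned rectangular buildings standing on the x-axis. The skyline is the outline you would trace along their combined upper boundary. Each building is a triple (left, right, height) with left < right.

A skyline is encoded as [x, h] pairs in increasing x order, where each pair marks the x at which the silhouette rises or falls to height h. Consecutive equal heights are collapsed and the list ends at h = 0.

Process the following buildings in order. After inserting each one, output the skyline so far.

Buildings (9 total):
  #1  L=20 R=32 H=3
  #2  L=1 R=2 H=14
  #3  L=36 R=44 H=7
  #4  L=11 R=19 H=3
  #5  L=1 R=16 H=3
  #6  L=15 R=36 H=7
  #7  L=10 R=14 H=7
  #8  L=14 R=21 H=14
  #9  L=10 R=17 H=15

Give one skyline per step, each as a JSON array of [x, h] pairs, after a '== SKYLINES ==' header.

== SKYLINES ==
[[20,3],[32,0]]
[[1,14],[2,0],[20,3],[32,0]]
[[1,14],[2,0],[20,3],[32,0],[36,7],[44,0]]
[[1,14],[2,0],[11,3],[19,0],[20,3],[32,0],[36,7],[44,0]]
[[1,14],[2,3],[19,0],[20,3],[32,0],[36,7],[44,0]]
[[1,14],[2,3],[15,7],[44,0]]
[[1,14],[2,3],[10,7],[14,3],[15,7],[44,0]]
[[1,14],[2,3],[10,7],[14,14],[21,7],[44,0]]
[[1,14],[2,3],[10,15],[17,14],[21,7],[44,0]]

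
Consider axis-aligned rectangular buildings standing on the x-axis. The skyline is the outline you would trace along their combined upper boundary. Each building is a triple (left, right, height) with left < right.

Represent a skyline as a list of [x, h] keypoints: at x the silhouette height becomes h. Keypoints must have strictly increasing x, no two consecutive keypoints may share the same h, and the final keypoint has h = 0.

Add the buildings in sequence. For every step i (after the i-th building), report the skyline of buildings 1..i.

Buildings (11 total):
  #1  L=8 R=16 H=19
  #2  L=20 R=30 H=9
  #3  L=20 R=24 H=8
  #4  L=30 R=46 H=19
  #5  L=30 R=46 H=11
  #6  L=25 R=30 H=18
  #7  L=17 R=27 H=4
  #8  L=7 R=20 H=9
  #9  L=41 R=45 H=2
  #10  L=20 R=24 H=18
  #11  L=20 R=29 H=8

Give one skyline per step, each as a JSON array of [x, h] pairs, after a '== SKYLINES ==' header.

== SKYLINES ==
[[8,19],[16,0]]
[[8,19],[16,0],[20,9],[30,0]]
[[8,19],[16,0],[20,9],[30,0]]
[[8,19],[16,0],[20,9],[30,19],[46,0]]
[[8,19],[16,0],[20,9],[30,19],[46,0]]
[[8,19],[16,0],[20,9],[25,18],[30,19],[46,0]]
[[8,19],[16,0],[17,4],[20,9],[25,18],[30,19],[46,0]]
[[7,9],[8,19],[16,9],[25,18],[30,19],[46,0]]
[[7,9],[8,19],[16,9],[25,18],[30,19],[46,0]]
[[7,9],[8,19],[16,9],[20,18],[24,9],[25,18],[30,19],[46,0]]
[[7,9],[8,19],[16,9],[20,18],[24,9],[25,18],[30,19],[46,0]]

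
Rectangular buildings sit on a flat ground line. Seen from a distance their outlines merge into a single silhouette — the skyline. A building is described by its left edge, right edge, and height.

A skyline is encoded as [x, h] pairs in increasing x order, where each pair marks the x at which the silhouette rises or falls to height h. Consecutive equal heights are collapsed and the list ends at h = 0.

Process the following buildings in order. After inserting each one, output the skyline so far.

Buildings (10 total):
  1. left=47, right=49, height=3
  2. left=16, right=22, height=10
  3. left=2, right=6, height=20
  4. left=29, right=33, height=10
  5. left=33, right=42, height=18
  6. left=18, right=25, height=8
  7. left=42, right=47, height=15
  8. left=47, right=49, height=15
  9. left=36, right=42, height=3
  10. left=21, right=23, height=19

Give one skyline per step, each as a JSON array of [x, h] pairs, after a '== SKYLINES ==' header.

== SKYLINES ==
[[47,3],[49,0]]
[[16,10],[22,0],[47,3],[49,0]]
[[2,20],[6,0],[16,10],[22,0],[47,3],[49,0]]
[[2,20],[6,0],[16,10],[22,0],[29,10],[33,0],[47,3],[49,0]]
[[2,20],[6,0],[16,10],[22,0],[29,10],[33,18],[42,0],[47,3],[49,0]]
[[2,20],[6,0],[16,10],[22,8],[25,0],[29,10],[33,18],[42,0],[47,3],[49,0]]
[[2,20],[6,0],[16,10],[22,8],[25,0],[29,10],[33,18],[42,15],[47,3],[49,0]]
[[2,20],[6,0],[16,10],[22,8],[25,0],[29,10],[33,18],[42,15],[49,0]]
[[2,20],[6,0],[16,10],[22,8],[25,0],[29,10],[33,18],[42,15],[49,0]]
[[2,20],[6,0],[16,10],[21,19],[23,8],[25,0],[29,10],[33,18],[42,15],[49,0]]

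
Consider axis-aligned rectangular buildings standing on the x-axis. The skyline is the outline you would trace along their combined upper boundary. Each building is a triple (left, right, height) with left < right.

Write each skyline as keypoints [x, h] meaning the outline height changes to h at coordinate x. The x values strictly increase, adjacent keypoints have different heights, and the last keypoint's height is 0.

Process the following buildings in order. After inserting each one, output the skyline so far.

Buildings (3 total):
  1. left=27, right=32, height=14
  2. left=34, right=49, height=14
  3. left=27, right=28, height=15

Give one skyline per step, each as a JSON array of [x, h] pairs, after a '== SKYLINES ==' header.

== SKYLINES ==
[[27,14],[32,0]]
[[27,14],[32,0],[34,14],[49,0]]
[[27,15],[28,14],[32,0],[34,14],[49,0]]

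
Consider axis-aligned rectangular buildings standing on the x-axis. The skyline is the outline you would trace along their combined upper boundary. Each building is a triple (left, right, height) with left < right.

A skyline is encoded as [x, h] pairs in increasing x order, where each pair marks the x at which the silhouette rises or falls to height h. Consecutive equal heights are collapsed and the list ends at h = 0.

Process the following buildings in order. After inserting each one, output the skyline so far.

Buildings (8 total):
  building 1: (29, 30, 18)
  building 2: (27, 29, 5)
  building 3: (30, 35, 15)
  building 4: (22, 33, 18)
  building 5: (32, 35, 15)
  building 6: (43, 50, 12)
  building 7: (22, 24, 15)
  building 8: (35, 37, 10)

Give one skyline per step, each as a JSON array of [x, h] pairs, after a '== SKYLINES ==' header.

== SKYLINES ==
[[29,18],[30,0]]
[[27,5],[29,18],[30,0]]
[[27,5],[29,18],[30,15],[35,0]]
[[22,18],[33,15],[35,0]]
[[22,18],[33,15],[35,0]]
[[22,18],[33,15],[35,0],[43,12],[50,0]]
[[22,18],[33,15],[35,0],[43,12],[50,0]]
[[22,18],[33,15],[35,10],[37,0],[43,12],[50,0]]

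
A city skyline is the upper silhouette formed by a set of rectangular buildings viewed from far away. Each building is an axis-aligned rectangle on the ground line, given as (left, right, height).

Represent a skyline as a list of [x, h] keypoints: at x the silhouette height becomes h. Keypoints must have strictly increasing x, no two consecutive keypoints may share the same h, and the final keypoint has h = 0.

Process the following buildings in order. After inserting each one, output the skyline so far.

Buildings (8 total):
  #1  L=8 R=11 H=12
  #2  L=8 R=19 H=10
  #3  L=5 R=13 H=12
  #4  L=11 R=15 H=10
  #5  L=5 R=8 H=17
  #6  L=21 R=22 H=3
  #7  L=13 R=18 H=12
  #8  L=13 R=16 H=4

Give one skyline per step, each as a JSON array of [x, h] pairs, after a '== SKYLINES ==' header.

== SKYLINES ==
[[8,12],[11,0]]
[[8,12],[11,10],[19,0]]
[[5,12],[13,10],[19,0]]
[[5,12],[13,10],[19,0]]
[[5,17],[8,12],[13,10],[19,0]]
[[5,17],[8,12],[13,10],[19,0],[21,3],[22,0]]
[[5,17],[8,12],[18,10],[19,0],[21,3],[22,0]]
[[5,17],[8,12],[18,10],[19,0],[21,3],[22,0]]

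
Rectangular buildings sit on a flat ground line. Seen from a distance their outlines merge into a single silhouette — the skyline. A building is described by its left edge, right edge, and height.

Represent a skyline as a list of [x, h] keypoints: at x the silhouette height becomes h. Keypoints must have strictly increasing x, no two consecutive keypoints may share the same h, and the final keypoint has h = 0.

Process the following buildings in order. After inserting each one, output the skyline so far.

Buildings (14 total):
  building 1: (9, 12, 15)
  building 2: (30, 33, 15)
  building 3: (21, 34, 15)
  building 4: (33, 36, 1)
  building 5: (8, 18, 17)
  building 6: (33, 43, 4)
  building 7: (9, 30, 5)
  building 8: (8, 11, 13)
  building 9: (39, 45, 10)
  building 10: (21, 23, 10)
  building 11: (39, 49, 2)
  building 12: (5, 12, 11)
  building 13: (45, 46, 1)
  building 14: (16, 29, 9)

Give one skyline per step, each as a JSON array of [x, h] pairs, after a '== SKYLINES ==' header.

== SKYLINES ==
[[9,15],[12,0]]
[[9,15],[12,0],[30,15],[33,0]]
[[9,15],[12,0],[21,15],[34,0]]
[[9,15],[12,0],[21,15],[34,1],[36,0]]
[[8,17],[18,0],[21,15],[34,1],[36,0]]
[[8,17],[18,0],[21,15],[34,4],[43,0]]
[[8,17],[18,5],[21,15],[34,4],[43,0]]
[[8,17],[18,5],[21,15],[34,4],[43,0]]
[[8,17],[18,5],[21,15],[34,4],[39,10],[45,0]]
[[8,17],[18,5],[21,15],[34,4],[39,10],[45,0]]
[[8,17],[18,5],[21,15],[34,4],[39,10],[45,2],[49,0]]
[[5,11],[8,17],[18,5],[21,15],[34,4],[39,10],[45,2],[49,0]]
[[5,11],[8,17],[18,5],[21,15],[34,4],[39,10],[45,2],[49,0]]
[[5,11],[8,17],[18,9],[21,15],[34,4],[39,10],[45,2],[49,0]]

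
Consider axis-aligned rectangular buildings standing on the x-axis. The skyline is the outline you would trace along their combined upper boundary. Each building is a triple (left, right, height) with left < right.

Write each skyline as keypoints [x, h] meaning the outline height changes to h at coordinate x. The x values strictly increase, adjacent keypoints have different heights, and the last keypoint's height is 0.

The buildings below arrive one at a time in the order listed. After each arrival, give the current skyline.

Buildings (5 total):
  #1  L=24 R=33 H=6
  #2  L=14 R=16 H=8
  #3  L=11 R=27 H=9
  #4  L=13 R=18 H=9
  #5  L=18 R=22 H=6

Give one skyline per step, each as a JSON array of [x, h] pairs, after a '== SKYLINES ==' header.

== SKYLINES ==
[[24,6],[33,0]]
[[14,8],[16,0],[24,6],[33,0]]
[[11,9],[27,6],[33,0]]
[[11,9],[27,6],[33,0]]
[[11,9],[27,6],[33,0]]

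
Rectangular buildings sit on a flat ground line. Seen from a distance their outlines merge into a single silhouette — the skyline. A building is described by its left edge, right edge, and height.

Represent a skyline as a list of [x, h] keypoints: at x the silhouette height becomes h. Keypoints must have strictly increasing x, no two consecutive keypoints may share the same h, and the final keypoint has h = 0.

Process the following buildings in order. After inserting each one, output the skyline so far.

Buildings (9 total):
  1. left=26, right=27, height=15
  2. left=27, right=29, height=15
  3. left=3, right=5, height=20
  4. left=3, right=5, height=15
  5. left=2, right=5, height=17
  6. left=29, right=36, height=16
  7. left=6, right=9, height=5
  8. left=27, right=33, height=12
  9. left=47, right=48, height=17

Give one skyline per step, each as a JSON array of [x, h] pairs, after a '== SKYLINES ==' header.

== SKYLINES ==
[[26,15],[27,0]]
[[26,15],[29,0]]
[[3,20],[5,0],[26,15],[29,0]]
[[3,20],[5,0],[26,15],[29,0]]
[[2,17],[3,20],[5,0],[26,15],[29,0]]
[[2,17],[3,20],[5,0],[26,15],[29,16],[36,0]]
[[2,17],[3,20],[5,0],[6,5],[9,0],[26,15],[29,16],[36,0]]
[[2,17],[3,20],[5,0],[6,5],[9,0],[26,15],[29,16],[36,0]]
[[2,17],[3,20],[5,0],[6,5],[9,0],[26,15],[29,16],[36,0],[47,17],[48,0]]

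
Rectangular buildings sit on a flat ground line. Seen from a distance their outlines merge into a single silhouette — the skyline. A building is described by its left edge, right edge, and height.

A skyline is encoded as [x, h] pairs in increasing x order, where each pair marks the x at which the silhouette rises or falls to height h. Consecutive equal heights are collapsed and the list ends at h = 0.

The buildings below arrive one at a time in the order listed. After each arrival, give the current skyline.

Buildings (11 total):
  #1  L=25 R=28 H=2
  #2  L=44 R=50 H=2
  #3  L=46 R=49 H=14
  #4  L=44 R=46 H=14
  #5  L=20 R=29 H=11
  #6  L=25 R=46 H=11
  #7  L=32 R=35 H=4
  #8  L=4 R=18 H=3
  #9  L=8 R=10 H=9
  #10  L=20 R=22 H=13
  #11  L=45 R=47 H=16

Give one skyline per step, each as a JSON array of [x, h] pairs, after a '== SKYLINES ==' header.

== SKYLINES ==
[[25,2],[28,0]]
[[25,2],[28,0],[44,2],[50,0]]
[[25,2],[28,0],[44,2],[46,14],[49,2],[50,0]]
[[25,2],[28,0],[44,14],[49,2],[50,0]]
[[20,11],[29,0],[44,14],[49,2],[50,0]]
[[20,11],[44,14],[49,2],[50,0]]
[[20,11],[44,14],[49,2],[50,0]]
[[4,3],[18,0],[20,11],[44,14],[49,2],[50,0]]
[[4,3],[8,9],[10,3],[18,0],[20,11],[44,14],[49,2],[50,0]]
[[4,3],[8,9],[10,3],[18,0],[20,13],[22,11],[44,14],[49,2],[50,0]]
[[4,3],[8,9],[10,3],[18,0],[20,13],[22,11],[44,14],[45,16],[47,14],[49,2],[50,0]]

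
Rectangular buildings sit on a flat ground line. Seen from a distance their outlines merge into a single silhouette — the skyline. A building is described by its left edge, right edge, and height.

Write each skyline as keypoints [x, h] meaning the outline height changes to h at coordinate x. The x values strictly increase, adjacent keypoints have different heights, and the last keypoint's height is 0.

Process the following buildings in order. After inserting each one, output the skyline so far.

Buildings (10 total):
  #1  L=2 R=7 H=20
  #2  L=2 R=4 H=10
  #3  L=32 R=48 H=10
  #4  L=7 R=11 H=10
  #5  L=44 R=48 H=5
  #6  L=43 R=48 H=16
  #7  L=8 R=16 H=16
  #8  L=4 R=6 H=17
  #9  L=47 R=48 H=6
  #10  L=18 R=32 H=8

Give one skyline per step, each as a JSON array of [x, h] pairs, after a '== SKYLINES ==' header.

== SKYLINES ==
[[2,20],[7,0]]
[[2,20],[7,0]]
[[2,20],[7,0],[32,10],[48,0]]
[[2,20],[7,10],[11,0],[32,10],[48,0]]
[[2,20],[7,10],[11,0],[32,10],[48,0]]
[[2,20],[7,10],[11,0],[32,10],[43,16],[48,0]]
[[2,20],[7,10],[8,16],[16,0],[32,10],[43,16],[48,0]]
[[2,20],[7,10],[8,16],[16,0],[32,10],[43,16],[48,0]]
[[2,20],[7,10],[8,16],[16,0],[32,10],[43,16],[48,0]]
[[2,20],[7,10],[8,16],[16,0],[18,8],[32,10],[43,16],[48,0]]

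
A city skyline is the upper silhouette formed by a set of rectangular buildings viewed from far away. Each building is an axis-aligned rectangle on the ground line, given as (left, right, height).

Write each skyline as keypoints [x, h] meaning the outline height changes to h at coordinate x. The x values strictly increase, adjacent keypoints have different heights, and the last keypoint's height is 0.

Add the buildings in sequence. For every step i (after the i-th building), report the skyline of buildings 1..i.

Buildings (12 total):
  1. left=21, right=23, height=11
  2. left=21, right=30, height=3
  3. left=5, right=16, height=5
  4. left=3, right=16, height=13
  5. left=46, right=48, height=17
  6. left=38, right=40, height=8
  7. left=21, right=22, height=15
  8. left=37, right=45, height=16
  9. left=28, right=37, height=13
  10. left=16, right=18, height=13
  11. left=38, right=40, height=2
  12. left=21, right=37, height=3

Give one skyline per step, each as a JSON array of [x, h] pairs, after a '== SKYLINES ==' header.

== SKYLINES ==
[[21,11],[23,0]]
[[21,11],[23,3],[30,0]]
[[5,5],[16,0],[21,11],[23,3],[30,0]]
[[3,13],[16,0],[21,11],[23,3],[30,0]]
[[3,13],[16,0],[21,11],[23,3],[30,0],[46,17],[48,0]]
[[3,13],[16,0],[21,11],[23,3],[30,0],[38,8],[40,0],[46,17],[48,0]]
[[3,13],[16,0],[21,15],[22,11],[23,3],[30,0],[38,8],[40,0],[46,17],[48,0]]
[[3,13],[16,0],[21,15],[22,11],[23,3],[30,0],[37,16],[45,0],[46,17],[48,0]]
[[3,13],[16,0],[21,15],[22,11],[23,3],[28,13],[37,16],[45,0],[46,17],[48,0]]
[[3,13],[18,0],[21,15],[22,11],[23,3],[28,13],[37,16],[45,0],[46,17],[48,0]]
[[3,13],[18,0],[21,15],[22,11],[23,3],[28,13],[37,16],[45,0],[46,17],[48,0]]
[[3,13],[18,0],[21,15],[22,11],[23,3],[28,13],[37,16],[45,0],[46,17],[48,0]]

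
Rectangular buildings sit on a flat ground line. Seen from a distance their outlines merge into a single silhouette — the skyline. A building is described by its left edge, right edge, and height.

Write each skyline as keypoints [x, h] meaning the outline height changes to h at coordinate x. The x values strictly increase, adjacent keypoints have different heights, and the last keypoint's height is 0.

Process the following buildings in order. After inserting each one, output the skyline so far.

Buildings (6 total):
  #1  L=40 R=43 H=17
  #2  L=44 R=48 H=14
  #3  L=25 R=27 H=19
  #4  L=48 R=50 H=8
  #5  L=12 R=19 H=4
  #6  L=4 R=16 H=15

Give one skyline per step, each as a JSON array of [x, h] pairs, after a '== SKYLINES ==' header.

== SKYLINES ==
[[40,17],[43,0]]
[[40,17],[43,0],[44,14],[48,0]]
[[25,19],[27,0],[40,17],[43,0],[44,14],[48,0]]
[[25,19],[27,0],[40,17],[43,0],[44,14],[48,8],[50,0]]
[[12,4],[19,0],[25,19],[27,0],[40,17],[43,0],[44,14],[48,8],[50,0]]
[[4,15],[16,4],[19,0],[25,19],[27,0],[40,17],[43,0],[44,14],[48,8],[50,0]]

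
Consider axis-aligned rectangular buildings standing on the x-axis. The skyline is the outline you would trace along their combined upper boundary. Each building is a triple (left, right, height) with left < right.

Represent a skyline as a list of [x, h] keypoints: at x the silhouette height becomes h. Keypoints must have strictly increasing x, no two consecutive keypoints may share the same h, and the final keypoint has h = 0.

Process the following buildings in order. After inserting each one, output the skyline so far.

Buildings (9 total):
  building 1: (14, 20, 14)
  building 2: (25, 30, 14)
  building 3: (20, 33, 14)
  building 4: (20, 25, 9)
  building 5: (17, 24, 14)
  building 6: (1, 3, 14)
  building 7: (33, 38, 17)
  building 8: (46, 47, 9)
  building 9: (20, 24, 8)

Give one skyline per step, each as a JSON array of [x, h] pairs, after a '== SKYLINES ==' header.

== SKYLINES ==
[[14,14],[20,0]]
[[14,14],[20,0],[25,14],[30,0]]
[[14,14],[33,0]]
[[14,14],[33,0]]
[[14,14],[33,0]]
[[1,14],[3,0],[14,14],[33,0]]
[[1,14],[3,0],[14,14],[33,17],[38,0]]
[[1,14],[3,0],[14,14],[33,17],[38,0],[46,9],[47,0]]
[[1,14],[3,0],[14,14],[33,17],[38,0],[46,9],[47,0]]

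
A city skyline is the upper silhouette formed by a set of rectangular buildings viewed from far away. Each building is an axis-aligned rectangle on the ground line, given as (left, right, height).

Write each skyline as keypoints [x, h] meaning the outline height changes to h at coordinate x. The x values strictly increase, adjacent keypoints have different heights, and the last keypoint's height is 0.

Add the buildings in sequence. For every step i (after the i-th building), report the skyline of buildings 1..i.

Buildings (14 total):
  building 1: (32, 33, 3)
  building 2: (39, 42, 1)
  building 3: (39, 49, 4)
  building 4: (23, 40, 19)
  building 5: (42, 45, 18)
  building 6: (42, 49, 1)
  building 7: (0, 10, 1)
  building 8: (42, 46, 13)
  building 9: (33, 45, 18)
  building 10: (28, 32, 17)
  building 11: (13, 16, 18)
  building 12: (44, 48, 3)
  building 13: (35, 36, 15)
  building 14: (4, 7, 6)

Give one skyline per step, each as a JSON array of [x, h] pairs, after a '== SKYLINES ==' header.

== SKYLINES ==
[[32,3],[33,0]]
[[32,3],[33,0],[39,1],[42,0]]
[[32,3],[33,0],[39,4],[49,0]]
[[23,19],[40,4],[49,0]]
[[23,19],[40,4],[42,18],[45,4],[49,0]]
[[23,19],[40,4],[42,18],[45,4],[49,0]]
[[0,1],[10,0],[23,19],[40,4],[42,18],[45,4],[49,0]]
[[0,1],[10,0],[23,19],[40,4],[42,18],[45,13],[46,4],[49,0]]
[[0,1],[10,0],[23,19],[40,18],[45,13],[46,4],[49,0]]
[[0,1],[10,0],[23,19],[40,18],[45,13],[46,4],[49,0]]
[[0,1],[10,0],[13,18],[16,0],[23,19],[40,18],[45,13],[46,4],[49,0]]
[[0,1],[10,0],[13,18],[16,0],[23,19],[40,18],[45,13],[46,4],[49,0]]
[[0,1],[10,0],[13,18],[16,0],[23,19],[40,18],[45,13],[46,4],[49,0]]
[[0,1],[4,6],[7,1],[10,0],[13,18],[16,0],[23,19],[40,18],[45,13],[46,4],[49,0]]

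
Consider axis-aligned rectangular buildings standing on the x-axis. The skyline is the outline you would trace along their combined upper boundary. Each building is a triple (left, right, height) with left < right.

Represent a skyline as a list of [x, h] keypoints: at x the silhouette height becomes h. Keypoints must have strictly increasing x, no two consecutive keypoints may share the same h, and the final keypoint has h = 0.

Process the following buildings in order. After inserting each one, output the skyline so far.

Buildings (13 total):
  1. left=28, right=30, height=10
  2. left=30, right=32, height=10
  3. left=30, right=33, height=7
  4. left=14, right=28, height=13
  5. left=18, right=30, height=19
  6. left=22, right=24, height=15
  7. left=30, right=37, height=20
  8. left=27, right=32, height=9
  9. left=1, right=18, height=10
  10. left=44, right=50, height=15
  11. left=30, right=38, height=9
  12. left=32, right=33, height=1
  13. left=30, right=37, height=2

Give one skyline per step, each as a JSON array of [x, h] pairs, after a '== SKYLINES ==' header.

== SKYLINES ==
[[28,10],[30,0]]
[[28,10],[32,0]]
[[28,10],[32,7],[33,0]]
[[14,13],[28,10],[32,7],[33,0]]
[[14,13],[18,19],[30,10],[32,7],[33,0]]
[[14,13],[18,19],[30,10],[32,7],[33,0]]
[[14,13],[18,19],[30,20],[37,0]]
[[14,13],[18,19],[30,20],[37,0]]
[[1,10],[14,13],[18,19],[30,20],[37,0]]
[[1,10],[14,13],[18,19],[30,20],[37,0],[44,15],[50,0]]
[[1,10],[14,13],[18,19],[30,20],[37,9],[38,0],[44,15],[50,0]]
[[1,10],[14,13],[18,19],[30,20],[37,9],[38,0],[44,15],[50,0]]
[[1,10],[14,13],[18,19],[30,20],[37,9],[38,0],[44,15],[50,0]]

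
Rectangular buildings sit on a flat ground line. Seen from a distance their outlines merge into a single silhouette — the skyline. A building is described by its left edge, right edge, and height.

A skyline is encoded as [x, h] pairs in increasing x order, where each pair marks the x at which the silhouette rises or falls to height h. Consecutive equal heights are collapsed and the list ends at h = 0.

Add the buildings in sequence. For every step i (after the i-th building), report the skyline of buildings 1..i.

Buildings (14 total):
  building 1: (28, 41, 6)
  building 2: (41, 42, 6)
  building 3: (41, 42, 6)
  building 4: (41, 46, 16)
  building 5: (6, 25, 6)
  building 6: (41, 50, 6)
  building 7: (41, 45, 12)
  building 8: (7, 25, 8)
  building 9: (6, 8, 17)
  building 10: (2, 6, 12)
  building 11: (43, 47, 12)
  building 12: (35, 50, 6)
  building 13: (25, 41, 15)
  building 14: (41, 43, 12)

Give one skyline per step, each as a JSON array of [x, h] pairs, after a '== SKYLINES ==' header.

== SKYLINES ==
[[28,6],[41,0]]
[[28,6],[42,0]]
[[28,6],[42,0]]
[[28,6],[41,16],[46,0]]
[[6,6],[25,0],[28,6],[41,16],[46,0]]
[[6,6],[25,0],[28,6],[41,16],[46,6],[50,0]]
[[6,6],[25,0],[28,6],[41,16],[46,6],[50,0]]
[[6,6],[7,8],[25,0],[28,6],[41,16],[46,6],[50,0]]
[[6,17],[8,8],[25,0],[28,6],[41,16],[46,6],[50,0]]
[[2,12],[6,17],[8,8],[25,0],[28,6],[41,16],[46,6],[50,0]]
[[2,12],[6,17],[8,8],[25,0],[28,6],[41,16],[46,12],[47,6],[50,0]]
[[2,12],[6,17],[8,8],[25,0],[28,6],[41,16],[46,12],[47,6],[50,0]]
[[2,12],[6,17],[8,8],[25,15],[41,16],[46,12],[47,6],[50,0]]
[[2,12],[6,17],[8,8],[25,15],[41,16],[46,12],[47,6],[50,0]]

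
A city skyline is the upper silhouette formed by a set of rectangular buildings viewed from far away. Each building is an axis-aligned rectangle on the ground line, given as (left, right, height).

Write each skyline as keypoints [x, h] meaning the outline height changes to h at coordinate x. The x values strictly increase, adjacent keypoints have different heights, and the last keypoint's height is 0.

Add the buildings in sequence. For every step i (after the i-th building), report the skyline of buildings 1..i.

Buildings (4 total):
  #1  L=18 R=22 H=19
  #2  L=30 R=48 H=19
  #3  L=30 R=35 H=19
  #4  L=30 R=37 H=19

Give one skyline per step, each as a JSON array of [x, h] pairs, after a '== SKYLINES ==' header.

== SKYLINES ==
[[18,19],[22,0]]
[[18,19],[22,0],[30,19],[48,0]]
[[18,19],[22,0],[30,19],[48,0]]
[[18,19],[22,0],[30,19],[48,0]]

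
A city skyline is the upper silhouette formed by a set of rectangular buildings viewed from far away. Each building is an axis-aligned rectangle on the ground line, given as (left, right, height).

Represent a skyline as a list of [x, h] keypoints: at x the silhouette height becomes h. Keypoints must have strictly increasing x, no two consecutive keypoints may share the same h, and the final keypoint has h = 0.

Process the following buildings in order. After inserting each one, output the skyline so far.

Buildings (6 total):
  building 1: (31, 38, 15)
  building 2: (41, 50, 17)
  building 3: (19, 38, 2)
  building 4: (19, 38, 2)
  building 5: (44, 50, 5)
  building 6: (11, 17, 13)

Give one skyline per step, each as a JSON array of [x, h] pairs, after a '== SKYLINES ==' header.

== SKYLINES ==
[[31,15],[38,0]]
[[31,15],[38,0],[41,17],[50,0]]
[[19,2],[31,15],[38,0],[41,17],[50,0]]
[[19,2],[31,15],[38,0],[41,17],[50,0]]
[[19,2],[31,15],[38,0],[41,17],[50,0]]
[[11,13],[17,0],[19,2],[31,15],[38,0],[41,17],[50,0]]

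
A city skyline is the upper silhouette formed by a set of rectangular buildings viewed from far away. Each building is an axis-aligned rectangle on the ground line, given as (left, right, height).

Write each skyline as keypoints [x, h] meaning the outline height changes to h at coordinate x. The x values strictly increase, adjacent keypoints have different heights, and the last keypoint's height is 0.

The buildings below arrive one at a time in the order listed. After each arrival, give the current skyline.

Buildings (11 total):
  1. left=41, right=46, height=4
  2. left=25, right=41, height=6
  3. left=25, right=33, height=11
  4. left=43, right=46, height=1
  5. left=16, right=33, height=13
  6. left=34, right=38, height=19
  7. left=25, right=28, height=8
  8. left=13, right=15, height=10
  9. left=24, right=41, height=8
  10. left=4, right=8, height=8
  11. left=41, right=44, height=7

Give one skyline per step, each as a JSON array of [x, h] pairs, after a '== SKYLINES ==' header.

== SKYLINES ==
[[41,4],[46,0]]
[[25,6],[41,4],[46,0]]
[[25,11],[33,6],[41,4],[46,0]]
[[25,11],[33,6],[41,4],[46,0]]
[[16,13],[33,6],[41,4],[46,0]]
[[16,13],[33,6],[34,19],[38,6],[41,4],[46,0]]
[[16,13],[33,6],[34,19],[38,6],[41,4],[46,0]]
[[13,10],[15,0],[16,13],[33,6],[34,19],[38,6],[41,4],[46,0]]
[[13,10],[15,0],[16,13],[33,8],[34,19],[38,8],[41,4],[46,0]]
[[4,8],[8,0],[13,10],[15,0],[16,13],[33,8],[34,19],[38,8],[41,4],[46,0]]
[[4,8],[8,0],[13,10],[15,0],[16,13],[33,8],[34,19],[38,8],[41,7],[44,4],[46,0]]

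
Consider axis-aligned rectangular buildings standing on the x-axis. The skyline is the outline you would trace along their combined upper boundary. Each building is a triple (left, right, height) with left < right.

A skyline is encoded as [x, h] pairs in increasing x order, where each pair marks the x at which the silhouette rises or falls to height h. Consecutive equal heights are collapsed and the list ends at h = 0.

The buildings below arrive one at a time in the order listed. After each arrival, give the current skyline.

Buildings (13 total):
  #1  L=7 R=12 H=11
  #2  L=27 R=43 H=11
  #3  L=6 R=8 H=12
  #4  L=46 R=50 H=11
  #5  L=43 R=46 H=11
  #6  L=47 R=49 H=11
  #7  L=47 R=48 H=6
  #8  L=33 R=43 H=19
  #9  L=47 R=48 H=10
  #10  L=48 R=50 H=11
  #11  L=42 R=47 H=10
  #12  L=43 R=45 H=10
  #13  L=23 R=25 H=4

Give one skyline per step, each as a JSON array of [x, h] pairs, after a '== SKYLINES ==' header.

== SKYLINES ==
[[7,11],[12,0]]
[[7,11],[12,0],[27,11],[43,0]]
[[6,12],[8,11],[12,0],[27,11],[43,0]]
[[6,12],[8,11],[12,0],[27,11],[43,0],[46,11],[50,0]]
[[6,12],[8,11],[12,0],[27,11],[50,0]]
[[6,12],[8,11],[12,0],[27,11],[50,0]]
[[6,12],[8,11],[12,0],[27,11],[50,0]]
[[6,12],[8,11],[12,0],[27,11],[33,19],[43,11],[50,0]]
[[6,12],[8,11],[12,0],[27,11],[33,19],[43,11],[50,0]]
[[6,12],[8,11],[12,0],[27,11],[33,19],[43,11],[50,0]]
[[6,12],[8,11],[12,0],[27,11],[33,19],[43,11],[50,0]]
[[6,12],[8,11],[12,0],[27,11],[33,19],[43,11],[50,0]]
[[6,12],[8,11],[12,0],[23,4],[25,0],[27,11],[33,19],[43,11],[50,0]]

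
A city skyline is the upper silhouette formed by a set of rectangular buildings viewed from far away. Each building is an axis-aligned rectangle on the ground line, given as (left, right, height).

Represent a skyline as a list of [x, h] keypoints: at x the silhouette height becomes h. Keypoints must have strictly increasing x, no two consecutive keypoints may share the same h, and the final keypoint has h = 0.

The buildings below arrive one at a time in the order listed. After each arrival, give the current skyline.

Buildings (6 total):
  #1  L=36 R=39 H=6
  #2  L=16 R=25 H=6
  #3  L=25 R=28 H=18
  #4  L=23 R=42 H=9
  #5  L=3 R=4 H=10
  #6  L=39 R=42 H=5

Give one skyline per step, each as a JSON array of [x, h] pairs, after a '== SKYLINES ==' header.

== SKYLINES ==
[[36,6],[39,0]]
[[16,6],[25,0],[36,6],[39,0]]
[[16,6],[25,18],[28,0],[36,6],[39,0]]
[[16,6],[23,9],[25,18],[28,9],[42,0]]
[[3,10],[4,0],[16,6],[23,9],[25,18],[28,9],[42,0]]
[[3,10],[4,0],[16,6],[23,9],[25,18],[28,9],[42,0]]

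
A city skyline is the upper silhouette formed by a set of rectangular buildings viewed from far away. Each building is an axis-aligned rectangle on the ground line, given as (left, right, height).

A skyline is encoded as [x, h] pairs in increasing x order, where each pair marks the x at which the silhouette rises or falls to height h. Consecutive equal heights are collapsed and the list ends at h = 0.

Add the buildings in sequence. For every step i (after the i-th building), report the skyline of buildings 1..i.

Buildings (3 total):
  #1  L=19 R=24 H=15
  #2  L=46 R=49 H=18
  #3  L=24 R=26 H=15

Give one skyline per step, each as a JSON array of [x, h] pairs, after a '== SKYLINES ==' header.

== SKYLINES ==
[[19,15],[24,0]]
[[19,15],[24,0],[46,18],[49,0]]
[[19,15],[26,0],[46,18],[49,0]]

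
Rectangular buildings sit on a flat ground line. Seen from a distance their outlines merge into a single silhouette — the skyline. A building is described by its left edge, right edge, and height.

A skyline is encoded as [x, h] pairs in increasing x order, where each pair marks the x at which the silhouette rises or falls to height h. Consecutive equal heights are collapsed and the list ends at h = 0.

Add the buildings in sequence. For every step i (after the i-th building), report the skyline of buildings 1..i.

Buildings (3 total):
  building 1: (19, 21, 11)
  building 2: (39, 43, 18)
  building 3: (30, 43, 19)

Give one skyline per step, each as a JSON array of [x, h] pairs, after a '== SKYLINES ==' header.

== SKYLINES ==
[[19,11],[21,0]]
[[19,11],[21,0],[39,18],[43,0]]
[[19,11],[21,0],[30,19],[43,0]]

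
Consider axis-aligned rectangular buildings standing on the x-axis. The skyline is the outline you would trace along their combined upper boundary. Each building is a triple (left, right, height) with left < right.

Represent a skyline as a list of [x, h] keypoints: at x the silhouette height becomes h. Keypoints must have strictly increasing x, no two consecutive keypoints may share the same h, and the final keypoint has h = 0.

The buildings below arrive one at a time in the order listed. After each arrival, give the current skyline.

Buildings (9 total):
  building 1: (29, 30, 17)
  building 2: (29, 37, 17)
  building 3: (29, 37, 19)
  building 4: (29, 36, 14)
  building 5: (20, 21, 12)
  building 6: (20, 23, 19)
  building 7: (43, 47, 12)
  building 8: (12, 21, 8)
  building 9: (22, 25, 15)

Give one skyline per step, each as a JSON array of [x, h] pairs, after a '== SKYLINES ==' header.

== SKYLINES ==
[[29,17],[30,0]]
[[29,17],[37,0]]
[[29,19],[37,0]]
[[29,19],[37,0]]
[[20,12],[21,0],[29,19],[37,0]]
[[20,19],[23,0],[29,19],[37,0]]
[[20,19],[23,0],[29,19],[37,0],[43,12],[47,0]]
[[12,8],[20,19],[23,0],[29,19],[37,0],[43,12],[47,0]]
[[12,8],[20,19],[23,15],[25,0],[29,19],[37,0],[43,12],[47,0]]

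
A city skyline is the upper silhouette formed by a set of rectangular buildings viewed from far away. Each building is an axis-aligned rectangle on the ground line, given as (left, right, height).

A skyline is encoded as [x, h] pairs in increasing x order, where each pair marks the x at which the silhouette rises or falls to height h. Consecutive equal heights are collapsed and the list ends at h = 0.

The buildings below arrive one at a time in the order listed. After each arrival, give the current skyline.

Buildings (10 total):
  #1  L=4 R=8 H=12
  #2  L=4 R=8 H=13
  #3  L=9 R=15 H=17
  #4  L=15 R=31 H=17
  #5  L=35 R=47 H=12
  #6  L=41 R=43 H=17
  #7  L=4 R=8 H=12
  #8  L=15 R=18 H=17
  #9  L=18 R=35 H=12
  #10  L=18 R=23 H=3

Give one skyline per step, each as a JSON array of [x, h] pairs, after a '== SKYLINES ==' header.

== SKYLINES ==
[[4,12],[8,0]]
[[4,13],[8,0]]
[[4,13],[8,0],[9,17],[15,0]]
[[4,13],[8,0],[9,17],[31,0]]
[[4,13],[8,0],[9,17],[31,0],[35,12],[47,0]]
[[4,13],[8,0],[9,17],[31,0],[35,12],[41,17],[43,12],[47,0]]
[[4,13],[8,0],[9,17],[31,0],[35,12],[41,17],[43,12],[47,0]]
[[4,13],[8,0],[9,17],[31,0],[35,12],[41,17],[43,12],[47,0]]
[[4,13],[8,0],[9,17],[31,12],[41,17],[43,12],[47,0]]
[[4,13],[8,0],[9,17],[31,12],[41,17],[43,12],[47,0]]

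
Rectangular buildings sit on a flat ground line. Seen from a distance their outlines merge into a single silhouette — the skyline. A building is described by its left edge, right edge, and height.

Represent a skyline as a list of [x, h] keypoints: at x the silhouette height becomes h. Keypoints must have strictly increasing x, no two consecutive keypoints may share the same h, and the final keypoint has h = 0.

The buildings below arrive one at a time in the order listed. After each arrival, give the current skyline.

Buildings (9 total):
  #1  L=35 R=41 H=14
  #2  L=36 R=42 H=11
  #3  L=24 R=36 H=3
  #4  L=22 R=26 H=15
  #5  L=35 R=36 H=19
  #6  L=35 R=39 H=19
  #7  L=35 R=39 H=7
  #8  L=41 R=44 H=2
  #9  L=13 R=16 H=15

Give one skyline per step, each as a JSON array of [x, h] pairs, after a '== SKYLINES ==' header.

== SKYLINES ==
[[35,14],[41,0]]
[[35,14],[41,11],[42,0]]
[[24,3],[35,14],[41,11],[42,0]]
[[22,15],[26,3],[35,14],[41,11],[42,0]]
[[22,15],[26,3],[35,19],[36,14],[41,11],[42,0]]
[[22,15],[26,3],[35,19],[39,14],[41,11],[42,0]]
[[22,15],[26,3],[35,19],[39,14],[41,11],[42,0]]
[[22,15],[26,3],[35,19],[39,14],[41,11],[42,2],[44,0]]
[[13,15],[16,0],[22,15],[26,3],[35,19],[39,14],[41,11],[42,2],[44,0]]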